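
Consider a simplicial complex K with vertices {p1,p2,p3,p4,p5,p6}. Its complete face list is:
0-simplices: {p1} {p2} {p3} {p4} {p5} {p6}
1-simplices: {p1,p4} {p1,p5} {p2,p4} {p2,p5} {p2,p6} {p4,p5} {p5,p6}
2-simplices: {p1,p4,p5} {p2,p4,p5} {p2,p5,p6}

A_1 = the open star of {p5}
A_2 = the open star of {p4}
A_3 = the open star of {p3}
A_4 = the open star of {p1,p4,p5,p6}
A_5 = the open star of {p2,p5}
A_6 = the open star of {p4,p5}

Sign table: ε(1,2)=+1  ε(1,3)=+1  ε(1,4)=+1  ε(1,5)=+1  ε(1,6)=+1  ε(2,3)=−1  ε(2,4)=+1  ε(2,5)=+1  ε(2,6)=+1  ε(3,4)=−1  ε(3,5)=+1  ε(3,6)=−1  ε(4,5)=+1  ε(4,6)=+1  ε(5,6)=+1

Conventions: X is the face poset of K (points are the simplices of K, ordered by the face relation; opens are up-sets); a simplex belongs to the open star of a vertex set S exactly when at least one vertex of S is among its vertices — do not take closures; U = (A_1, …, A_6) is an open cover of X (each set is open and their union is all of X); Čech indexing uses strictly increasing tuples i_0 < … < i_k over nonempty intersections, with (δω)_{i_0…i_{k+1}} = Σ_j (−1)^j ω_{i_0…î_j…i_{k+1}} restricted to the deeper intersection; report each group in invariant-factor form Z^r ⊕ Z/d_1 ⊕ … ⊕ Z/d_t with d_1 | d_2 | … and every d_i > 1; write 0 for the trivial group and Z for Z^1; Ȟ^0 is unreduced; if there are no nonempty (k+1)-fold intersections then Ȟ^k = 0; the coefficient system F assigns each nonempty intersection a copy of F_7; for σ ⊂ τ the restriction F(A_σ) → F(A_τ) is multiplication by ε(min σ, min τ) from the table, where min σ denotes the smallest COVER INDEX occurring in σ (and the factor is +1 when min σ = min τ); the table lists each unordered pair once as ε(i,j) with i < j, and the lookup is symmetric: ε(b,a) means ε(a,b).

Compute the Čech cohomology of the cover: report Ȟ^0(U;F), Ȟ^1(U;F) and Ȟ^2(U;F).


nonempty overlaps:
  A1={{p5},{p1,p5},{p2,p5},{p4,p5},{p5,p6},{p1,p4,p5},{p2,p4,p5},{p2,p5,p6}} A2={{p4},{p1,p4},{p2,p4},{p4,p5},{p1,p4,p5},{p2,p4,p5}} A3={{p3}} A4={{p1},{p4},{p5},{p6},{p1,p4},{p1,p5},{p2,p4},{p2,p5},{p2,p6},{p4,p5},{p5,p6},{p1,p4,p5},{p2,p4,p5},{p2,p5,p6}} A5={{p2},{p5},{p1,p5},{p2,p4},{p2,p5},{p2,p6},{p4,p5},{p5,p6},{p1,p4,p5},{p2,p4,p5},{p2,p5,p6}} A6={{p4},{p5},{p1,p4},{p1,p5},{p2,p4},{p2,p5},{p4,p5},{p5,p6},{p1,p4,p5},{p2,p4,p5},{p2,p5,p6}}
  A12={{p4,p5},{p1,p4,p5},{p2,p4,p5}} A14={{p5},{p1,p5},{p2,p5},{p4,p5},{p5,p6},{p1,p4,p5},{p2,p4,p5},{p2,p5,p6}} A15={{p5},{p1,p5},{p2,p5},{p4,p5},{p5,p6},{p1,p4,p5},{p2,p4,p5},{p2,p5,p6}} A16={{p5},{p1,p5},{p2,p5},{p4,p5},{p5,p6},{p1,p4,p5},{p2,p4,p5},{p2,p5,p6}} A24={{p4},{p1,p4},{p2,p4},{p4,p5},{p1,p4,p5},{p2,p4,p5}} A25={{p2,p4},{p4,p5},{p1,p4,p5},{p2,p4,p5}} A26={{p4},{p1,p4},{p2,p4},{p4,p5},{p1,p4,p5},{p2,p4,p5}} A45={{p5},{p1,p5},{p2,p4},{p2,p5},{p2,p6},{p4,p5},{p5,p6},{p1,p4,p5},{p2,p4,p5},{p2,p5,p6}} A46={{p4},{p5},{p1,p4},{p1,p5},{p2,p4},{p2,p5},{p4,p5},{p5,p6},{p1,p4,p5},{p2,p4,p5},{p2,p5,p6}} A56={{p5},{p1,p5},{p2,p4},{p2,p5},{p4,p5},{p5,p6},{p1,p4,p5},{p2,p4,p5},{p2,p5,p6}}
  A124={{p4,p5},{p1,p4,p5},{p2,p4,p5}} A125={{p4,p5},{p1,p4,p5},{p2,p4,p5}} A126={{p4,p5},{p1,p4,p5},{p2,p4,p5}} A145={{p5},{p1,p5},{p2,p5},{p4,p5},{p5,p6},{p1,p4,p5},{p2,p4,p5},{p2,p5,p6}} A146={{p5},{p1,p5},{p2,p5},{p4,p5},{p5,p6},{p1,p4,p5},{p2,p4,p5},{p2,p5,p6}} A156={{p5},{p1,p5},{p2,p5},{p4,p5},{p5,p6},{p1,p4,p5},{p2,p4,p5},{p2,p5,p6}} A245={{p2,p4},{p4,p5},{p1,p4,p5},{p2,p4,p5}} A246={{p4},{p1,p4},{p2,p4},{p4,p5},{p1,p4,p5},{p2,p4,p5}} A256={{p2,p4},{p4,p5},{p1,p4,p5},{p2,p4,p5}} A456={{p5},{p1,p5},{p2,p4},{p2,p5},{p4,p5},{p5,p6},{p1,p4,p5},{p2,p4,p5},{p2,p5,p6}}
  A1245={{p4,p5},{p1,p4,p5},{p2,p4,p5}} A1246={{p4,p5},{p1,p4,p5},{p2,p4,p5}} A1256={{p4,p5},{p1,p4,p5},{p2,p4,p5}} A1456={{p5},{p1,p5},{p2,p5},{p4,p5},{p5,p6},{p1,p4,p5},{p2,p4,p5},{p2,p5,p6}} A2456={{p2,p4},{p4,p5},{p1,p4,p5},{p2,p4,p5}}
  A12456={{p4,p5},{p1,p4,p5},{p2,p4,p5}}
C dims 6,10,10,5; δ0: rk_F7 4; δ1: rk_F7 6; δ2: rk_F7 4
degree 0: 6−4−0 = 2 → Ȟ^0 ≅ Z/7 ⊕ Z/7
degree 1: 10−6−4 = 0 → Ȟ^1 ≅ 0
degree 2: 10−4−6 = 0 → Ȟ^2 ≅ 0

Ȟ^0 = Z/7 ⊕ Z/7; Ȟ^1 = 0; Ȟ^2 = 0


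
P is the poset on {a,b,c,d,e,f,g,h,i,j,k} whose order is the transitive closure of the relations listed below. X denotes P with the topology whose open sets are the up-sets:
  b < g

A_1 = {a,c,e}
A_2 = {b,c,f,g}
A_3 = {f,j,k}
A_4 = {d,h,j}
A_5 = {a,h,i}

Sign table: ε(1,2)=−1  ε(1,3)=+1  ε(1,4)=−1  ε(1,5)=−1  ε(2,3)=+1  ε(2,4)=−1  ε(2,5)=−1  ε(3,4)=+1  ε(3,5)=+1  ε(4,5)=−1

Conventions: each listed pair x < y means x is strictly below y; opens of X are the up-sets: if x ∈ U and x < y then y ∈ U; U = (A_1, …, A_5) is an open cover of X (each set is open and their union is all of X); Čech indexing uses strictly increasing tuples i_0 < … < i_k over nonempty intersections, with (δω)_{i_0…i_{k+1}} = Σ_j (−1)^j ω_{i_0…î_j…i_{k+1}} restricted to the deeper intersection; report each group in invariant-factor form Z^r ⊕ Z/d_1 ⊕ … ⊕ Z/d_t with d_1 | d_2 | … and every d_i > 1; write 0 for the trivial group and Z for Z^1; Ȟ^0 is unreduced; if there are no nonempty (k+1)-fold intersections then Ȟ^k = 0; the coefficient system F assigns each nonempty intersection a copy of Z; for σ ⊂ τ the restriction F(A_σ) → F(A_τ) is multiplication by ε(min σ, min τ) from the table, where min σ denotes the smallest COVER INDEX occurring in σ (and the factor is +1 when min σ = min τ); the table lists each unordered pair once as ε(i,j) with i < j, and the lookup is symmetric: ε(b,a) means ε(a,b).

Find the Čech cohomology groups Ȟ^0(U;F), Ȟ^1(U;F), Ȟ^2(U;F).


Ȟ^0 ≅ 0, Ȟ^1 ≅ Z/2, Ȟ^2 ≅ 0

intersection data:
  A12={c} A15={a} A23={f} A34={j} A45={h}
C dims 5,5; δ0: rk 5, SNF 1^4·2
Ȟ^0 = (5 − 5) − 0 = 0, so Ȟ^0 ≅ 0
Ȟ^1 = (5 − 0) − 5 = 0 plus torsion [2], so Ȟ^1 ≅ Z/2
Ȟ^2 = (0 − 0) − 0 = 0, so Ȟ^2 ≅ 0


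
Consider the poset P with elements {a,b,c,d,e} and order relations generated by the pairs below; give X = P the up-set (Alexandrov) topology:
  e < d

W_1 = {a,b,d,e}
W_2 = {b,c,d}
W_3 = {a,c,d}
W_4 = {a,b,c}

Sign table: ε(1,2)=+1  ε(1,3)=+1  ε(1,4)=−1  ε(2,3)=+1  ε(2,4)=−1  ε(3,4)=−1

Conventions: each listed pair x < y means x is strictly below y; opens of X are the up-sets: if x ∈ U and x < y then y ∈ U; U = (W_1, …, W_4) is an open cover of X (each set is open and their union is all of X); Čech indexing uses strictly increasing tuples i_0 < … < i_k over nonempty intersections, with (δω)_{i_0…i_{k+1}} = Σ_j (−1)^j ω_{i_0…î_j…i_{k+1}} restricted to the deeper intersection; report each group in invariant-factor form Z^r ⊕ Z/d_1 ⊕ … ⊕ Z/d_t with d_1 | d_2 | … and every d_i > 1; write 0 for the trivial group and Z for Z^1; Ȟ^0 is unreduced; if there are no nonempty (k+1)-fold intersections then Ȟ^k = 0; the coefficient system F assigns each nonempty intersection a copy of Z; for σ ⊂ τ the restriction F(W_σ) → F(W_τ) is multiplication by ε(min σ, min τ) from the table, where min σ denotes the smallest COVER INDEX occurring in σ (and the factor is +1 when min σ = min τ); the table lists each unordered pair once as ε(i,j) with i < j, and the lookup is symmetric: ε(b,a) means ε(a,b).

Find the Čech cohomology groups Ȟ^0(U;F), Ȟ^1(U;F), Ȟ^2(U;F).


Ȟ^0(U;F) ≅ Z,  Ȟ^1(U;F) ≅ 0,  Ȟ^2(U;F) ≅ Z

nonempty overlaps:
  W12={b,d} W13={a,d} W14={a,b} W23={c,d} W24={b,c} W34={a,c}
  W123={d} W124={b} W134={a} W234={c}
C dims 4,6,4; δ0: rk 3, SNF 1^3; δ1: rk 3, SNF 1^3
degree 0: 4−3−0 = 1 → Ȟ^0 ≅ Z
degree 1: 6−3−3 = 0 → Ȟ^1 ≅ 0
degree 2: 4−0−3 = 1 → Ȟ^2 ≅ Z


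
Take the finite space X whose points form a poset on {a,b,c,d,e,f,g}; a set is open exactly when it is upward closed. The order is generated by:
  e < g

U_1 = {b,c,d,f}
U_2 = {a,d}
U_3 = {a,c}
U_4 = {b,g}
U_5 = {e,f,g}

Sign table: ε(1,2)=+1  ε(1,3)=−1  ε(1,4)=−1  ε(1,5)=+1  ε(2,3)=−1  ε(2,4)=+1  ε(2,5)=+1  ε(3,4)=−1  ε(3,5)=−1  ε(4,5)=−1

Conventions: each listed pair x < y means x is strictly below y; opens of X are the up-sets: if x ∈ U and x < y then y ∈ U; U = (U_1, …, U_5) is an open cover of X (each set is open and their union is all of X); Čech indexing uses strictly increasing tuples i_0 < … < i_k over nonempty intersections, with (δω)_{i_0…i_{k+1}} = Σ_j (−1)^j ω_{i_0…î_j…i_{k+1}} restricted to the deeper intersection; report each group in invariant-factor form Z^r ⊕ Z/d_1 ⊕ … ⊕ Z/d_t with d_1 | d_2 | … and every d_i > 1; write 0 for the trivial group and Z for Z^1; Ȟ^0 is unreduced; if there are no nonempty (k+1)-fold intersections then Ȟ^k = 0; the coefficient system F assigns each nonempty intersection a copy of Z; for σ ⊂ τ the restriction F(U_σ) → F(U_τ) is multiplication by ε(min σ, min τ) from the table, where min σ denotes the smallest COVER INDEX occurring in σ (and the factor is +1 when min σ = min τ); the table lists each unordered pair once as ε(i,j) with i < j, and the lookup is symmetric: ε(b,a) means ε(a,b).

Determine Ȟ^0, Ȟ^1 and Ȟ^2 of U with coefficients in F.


nonempty overlaps:
  U12={d} U13={c} U14={b} U15={f} U23={a} U45={g}
C dims 5,6; δ0: rk 4, SNF 1^4
degree 0: 5−4−0 = 1 → Ȟ^0 ≅ Z
degree 1: 6−0−4 = 2 → Ȟ^1 ≅ Z^2
degree 2: 0−0−0 = 0 → Ȟ^2 ≅ 0

Ȟ^0 ≅ Z, Ȟ^1 ≅ Z^2 and Ȟ^2 ≅ 0


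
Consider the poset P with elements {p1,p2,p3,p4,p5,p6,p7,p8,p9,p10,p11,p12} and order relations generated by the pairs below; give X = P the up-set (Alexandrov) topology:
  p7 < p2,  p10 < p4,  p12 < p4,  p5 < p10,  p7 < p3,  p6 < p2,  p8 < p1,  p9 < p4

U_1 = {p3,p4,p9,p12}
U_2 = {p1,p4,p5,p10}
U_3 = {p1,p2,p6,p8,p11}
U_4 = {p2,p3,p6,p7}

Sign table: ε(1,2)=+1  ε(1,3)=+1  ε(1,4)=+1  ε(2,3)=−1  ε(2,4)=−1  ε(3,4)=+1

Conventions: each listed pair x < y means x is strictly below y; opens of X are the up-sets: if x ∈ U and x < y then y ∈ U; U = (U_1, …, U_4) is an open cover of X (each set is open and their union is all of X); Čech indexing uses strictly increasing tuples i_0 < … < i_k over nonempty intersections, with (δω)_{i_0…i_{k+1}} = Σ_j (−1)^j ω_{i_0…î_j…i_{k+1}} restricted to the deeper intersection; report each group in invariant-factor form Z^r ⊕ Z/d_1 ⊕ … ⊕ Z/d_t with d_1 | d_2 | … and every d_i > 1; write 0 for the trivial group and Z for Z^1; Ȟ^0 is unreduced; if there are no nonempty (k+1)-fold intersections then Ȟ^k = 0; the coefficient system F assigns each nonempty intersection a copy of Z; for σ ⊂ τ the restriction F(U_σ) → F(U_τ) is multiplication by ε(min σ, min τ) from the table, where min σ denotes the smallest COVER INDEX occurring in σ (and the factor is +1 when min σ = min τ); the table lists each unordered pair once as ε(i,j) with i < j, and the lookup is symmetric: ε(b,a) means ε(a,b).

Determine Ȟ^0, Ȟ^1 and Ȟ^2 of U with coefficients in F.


Ȟ^0(U;F) ≅ 0,  Ȟ^1(U;F) ≅ Z/2,  Ȟ^2(U;F) ≅ 0

nonempty overlaps:
  U12={p4} U14={p3} U23={p1} U34={p2,p6}
C dims 4,4; δ0: rk 4, SNF 1^3·2
degree 0: 4−4−0 = 0 → Ȟ^0 ≅ 0
degree 1: 4−0−4 = 0 plus torsion [2] → Ȟ^1 ≅ Z/2
degree 2: 0−0−0 = 0 → Ȟ^2 ≅ 0


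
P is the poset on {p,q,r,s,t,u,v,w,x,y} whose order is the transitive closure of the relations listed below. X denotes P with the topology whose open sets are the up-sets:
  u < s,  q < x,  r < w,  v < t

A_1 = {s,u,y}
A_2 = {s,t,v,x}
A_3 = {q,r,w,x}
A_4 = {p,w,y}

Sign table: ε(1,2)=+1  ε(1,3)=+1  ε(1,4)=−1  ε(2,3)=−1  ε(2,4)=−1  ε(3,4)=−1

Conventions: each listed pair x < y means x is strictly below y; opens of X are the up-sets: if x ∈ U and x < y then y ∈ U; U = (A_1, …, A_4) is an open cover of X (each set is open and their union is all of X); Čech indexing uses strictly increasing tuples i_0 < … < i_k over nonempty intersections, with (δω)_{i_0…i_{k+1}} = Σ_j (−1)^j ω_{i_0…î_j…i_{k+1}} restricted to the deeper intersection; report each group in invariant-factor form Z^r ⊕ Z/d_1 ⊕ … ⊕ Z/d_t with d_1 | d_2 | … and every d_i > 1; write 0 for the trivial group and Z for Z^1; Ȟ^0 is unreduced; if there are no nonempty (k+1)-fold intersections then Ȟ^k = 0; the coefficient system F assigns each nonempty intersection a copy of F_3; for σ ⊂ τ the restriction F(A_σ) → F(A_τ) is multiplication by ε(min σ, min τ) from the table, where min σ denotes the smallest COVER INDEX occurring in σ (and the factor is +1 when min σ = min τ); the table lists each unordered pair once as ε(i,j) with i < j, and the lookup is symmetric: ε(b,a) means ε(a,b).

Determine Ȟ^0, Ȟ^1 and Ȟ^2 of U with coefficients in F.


Ȟ^0(U;F) ≅ 0; Ȟ^1(U;F) ≅ 0; Ȟ^2(U;F) ≅ 0

nerve of the cover:
  A12={s} A14={y} A23={x} A34={w}
C dims 4,4; δ0: rk_F3 4
Ȟ^0 = (4 − 4) − 0 = 0, so Ȟ^0 ≅ 0
Ȟ^1 = (4 − 0) − 4 = 0, so Ȟ^1 ≅ 0
Ȟ^2 = (0 − 0) − 0 = 0, so Ȟ^2 ≅ 0


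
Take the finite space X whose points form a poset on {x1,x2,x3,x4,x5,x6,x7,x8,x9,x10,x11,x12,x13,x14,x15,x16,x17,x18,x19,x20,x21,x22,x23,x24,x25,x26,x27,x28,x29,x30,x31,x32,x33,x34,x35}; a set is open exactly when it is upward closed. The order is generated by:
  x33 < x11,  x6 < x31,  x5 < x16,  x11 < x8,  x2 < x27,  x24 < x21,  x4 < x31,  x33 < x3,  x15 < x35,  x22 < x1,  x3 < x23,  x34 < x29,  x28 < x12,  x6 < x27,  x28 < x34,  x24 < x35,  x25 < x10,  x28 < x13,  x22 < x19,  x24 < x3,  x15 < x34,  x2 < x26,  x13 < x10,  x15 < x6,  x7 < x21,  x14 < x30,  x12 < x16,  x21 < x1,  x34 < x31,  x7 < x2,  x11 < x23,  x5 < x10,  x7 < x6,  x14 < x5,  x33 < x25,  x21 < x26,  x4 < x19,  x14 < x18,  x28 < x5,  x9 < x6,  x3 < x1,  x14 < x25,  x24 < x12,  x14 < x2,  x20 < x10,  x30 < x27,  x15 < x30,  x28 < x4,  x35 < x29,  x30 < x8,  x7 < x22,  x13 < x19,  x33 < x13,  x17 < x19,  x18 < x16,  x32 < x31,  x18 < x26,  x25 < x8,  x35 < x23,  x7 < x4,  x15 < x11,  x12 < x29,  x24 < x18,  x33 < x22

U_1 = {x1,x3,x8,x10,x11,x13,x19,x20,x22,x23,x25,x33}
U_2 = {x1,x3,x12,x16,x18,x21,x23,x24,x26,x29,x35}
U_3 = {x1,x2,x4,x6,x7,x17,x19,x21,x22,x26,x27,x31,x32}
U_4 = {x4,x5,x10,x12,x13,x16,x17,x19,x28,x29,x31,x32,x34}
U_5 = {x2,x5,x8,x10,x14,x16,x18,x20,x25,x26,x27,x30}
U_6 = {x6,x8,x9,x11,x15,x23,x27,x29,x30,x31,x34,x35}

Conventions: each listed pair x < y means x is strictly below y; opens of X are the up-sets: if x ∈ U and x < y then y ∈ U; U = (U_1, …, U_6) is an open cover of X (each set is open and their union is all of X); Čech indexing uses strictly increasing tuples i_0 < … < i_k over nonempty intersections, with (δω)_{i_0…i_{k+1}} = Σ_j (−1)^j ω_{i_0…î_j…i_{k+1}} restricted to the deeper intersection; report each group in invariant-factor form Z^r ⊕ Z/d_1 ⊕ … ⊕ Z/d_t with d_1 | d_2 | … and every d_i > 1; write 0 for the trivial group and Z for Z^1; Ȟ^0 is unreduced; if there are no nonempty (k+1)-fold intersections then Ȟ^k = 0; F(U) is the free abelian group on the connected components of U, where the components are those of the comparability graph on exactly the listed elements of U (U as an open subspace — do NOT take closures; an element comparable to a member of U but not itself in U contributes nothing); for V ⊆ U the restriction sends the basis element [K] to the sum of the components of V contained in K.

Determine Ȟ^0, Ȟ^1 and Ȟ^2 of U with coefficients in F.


intersection data:
  U12={x1,x3,x23} U13={x1,x19,x22} U14={x10,x13,x19} U15={x8,x10,x20,x25} U16={x8,x11,x23} U23={x1,x21,x26} U24={x12,x16,x29} U25={x16,x18,x26} U26={x23,x29,x35} U34={x4,x17,x19,x31,x32} U35={x2,x26,x27} U36={x6,x27,x31} U45={x5,x10,x16} U46={x29,x31,x34} U56={x8,x27,x30}
  U123={x1} U126={x23} U134={x19} U145={x10} U156={x8} U235={x26} U245={x16} U246={x29} U346={x31} U356={x27}
components per intersection:
  U1: {x1,x3,x8,x10,x11,x13,x19,x20,x22,x23,x25,x33}
  U2: {x1,x3,x12,x16,x18,x21,x23,x24,x26,x29,x35}
  U3: {x1,x2,x4,x6,x7,x17,x19,x21,x22,x26,x27,x31,x32}
  U4: {x4,x5,x10,x12,x13,x16,x17,x19,x28,x29,x31,x32,x34}
  U5: {x2,x5,x8,x10,x14,x16,x18,x20,x25,x26,x27,x30}
  U6: {x6,x8,x9,x11,x15,x23,x27,x29,x30,x31,x34,x35}
  U12: {x1,x3,x23}
  U13: {x1,x19,x22}
  U14: {x10,x13,x19}
  U15: {x8,x10,x20,x25}
  U16: {x8,x11,x23}
  U23: {x1,x21,x26}
  U24: {x12,x16,x29}
  U25: {x16,x18,x26}
  U26: {x23,x29,x35}
  U34: {x4,x17,x19,x31,x32}
  U35: {x2,x26,x27}
  U36: {x6,x27,x31}
  U45: {x5,x10,x16}
  U46: {x29,x31,x34}
  U56: {x8,x27,x30}
  U123: {x1}
  U126: {x23}
  U134: {x19}
  U145: {x10}
  U156: {x8}
  U235: {x26}
  U245: {x16}
  U246: {x29}
  U346: {x31}
  U356: {x27}
C dims 6,15,10; δ0: rk 5, SNF 1^5; δ1: rk 10, SNF 1^9·2
Ȟ^0 = (6 − 5) − 0 = 1, so Ȟ^0 ≅ Z
Ȟ^1 = (15 − 10) − 5 = 0, so Ȟ^1 ≅ 0
Ȟ^2 = (10 − 0) − 10 = 0 plus torsion [2], so Ȟ^2 ≅ Z/2

Ȟ^0(U;F) ≅ Z, Ȟ^1(U;F) ≅ 0 and Ȟ^2(U;F) ≅ Z/2


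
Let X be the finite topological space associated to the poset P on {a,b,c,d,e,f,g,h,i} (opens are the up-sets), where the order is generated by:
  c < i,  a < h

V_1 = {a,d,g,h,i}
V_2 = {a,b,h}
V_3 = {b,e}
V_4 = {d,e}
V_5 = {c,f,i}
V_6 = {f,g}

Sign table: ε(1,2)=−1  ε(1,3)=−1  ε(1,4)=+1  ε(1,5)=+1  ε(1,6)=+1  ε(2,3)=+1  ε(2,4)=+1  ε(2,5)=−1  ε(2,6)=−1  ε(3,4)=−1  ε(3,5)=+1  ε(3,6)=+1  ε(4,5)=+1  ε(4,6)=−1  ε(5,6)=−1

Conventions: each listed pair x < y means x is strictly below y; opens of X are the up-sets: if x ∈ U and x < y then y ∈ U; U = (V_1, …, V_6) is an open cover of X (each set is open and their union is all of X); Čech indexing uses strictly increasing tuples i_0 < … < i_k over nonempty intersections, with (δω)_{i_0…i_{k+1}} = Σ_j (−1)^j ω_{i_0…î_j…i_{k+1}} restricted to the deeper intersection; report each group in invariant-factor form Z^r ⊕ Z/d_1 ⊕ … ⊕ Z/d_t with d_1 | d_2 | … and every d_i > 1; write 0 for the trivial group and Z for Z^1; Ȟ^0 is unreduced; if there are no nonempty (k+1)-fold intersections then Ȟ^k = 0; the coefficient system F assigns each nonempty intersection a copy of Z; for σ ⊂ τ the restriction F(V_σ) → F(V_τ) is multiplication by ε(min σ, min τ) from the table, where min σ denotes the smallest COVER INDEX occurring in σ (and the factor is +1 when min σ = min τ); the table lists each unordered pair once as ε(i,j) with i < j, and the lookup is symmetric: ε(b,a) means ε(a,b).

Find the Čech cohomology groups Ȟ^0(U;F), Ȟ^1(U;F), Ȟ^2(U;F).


Ȟ^0 ≅ 0, Ȟ^1 ≅ Z ⊕ Z/2 and Ȟ^2 ≅ 0

intersection data:
  V12={a,h} V14={d} V15={i} V16={g} V23={b} V34={e} V56={f}
C dims 6,7; δ0: rk 6, SNF 1^5·2
Ȟ^0 = (6 − 6) − 0 = 0, so Ȟ^0 ≅ 0
Ȟ^1 = (7 − 0) − 6 = 1 plus torsion [2], so Ȟ^1 ≅ Z ⊕ Z/2
Ȟ^2 = (0 − 0) − 0 = 0, so Ȟ^2 ≅ 0


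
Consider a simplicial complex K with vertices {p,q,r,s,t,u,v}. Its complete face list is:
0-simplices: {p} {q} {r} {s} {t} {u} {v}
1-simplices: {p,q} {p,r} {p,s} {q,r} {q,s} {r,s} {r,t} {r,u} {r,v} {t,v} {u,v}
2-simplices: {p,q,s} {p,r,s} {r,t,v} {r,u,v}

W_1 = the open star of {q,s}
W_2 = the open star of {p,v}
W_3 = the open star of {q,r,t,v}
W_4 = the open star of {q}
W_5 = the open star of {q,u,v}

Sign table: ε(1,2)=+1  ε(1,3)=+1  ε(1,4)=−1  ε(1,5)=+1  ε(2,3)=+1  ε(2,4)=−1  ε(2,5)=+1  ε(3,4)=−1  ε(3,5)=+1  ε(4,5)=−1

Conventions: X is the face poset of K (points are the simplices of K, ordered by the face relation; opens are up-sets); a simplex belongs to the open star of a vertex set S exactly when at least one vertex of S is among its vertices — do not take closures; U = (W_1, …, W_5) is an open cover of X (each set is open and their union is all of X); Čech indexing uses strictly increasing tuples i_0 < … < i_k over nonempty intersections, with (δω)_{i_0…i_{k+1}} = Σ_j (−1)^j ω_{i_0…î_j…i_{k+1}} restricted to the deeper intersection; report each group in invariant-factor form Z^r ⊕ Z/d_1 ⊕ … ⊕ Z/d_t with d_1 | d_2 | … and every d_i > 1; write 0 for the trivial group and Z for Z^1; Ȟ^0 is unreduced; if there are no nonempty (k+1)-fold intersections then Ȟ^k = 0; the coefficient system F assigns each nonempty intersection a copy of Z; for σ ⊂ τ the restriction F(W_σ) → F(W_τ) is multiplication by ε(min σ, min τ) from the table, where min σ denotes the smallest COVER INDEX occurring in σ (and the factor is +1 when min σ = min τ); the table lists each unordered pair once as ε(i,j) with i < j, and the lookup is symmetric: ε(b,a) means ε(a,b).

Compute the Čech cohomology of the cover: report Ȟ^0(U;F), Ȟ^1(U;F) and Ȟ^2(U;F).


Ȟ^0(U;F) ≅ Z; Ȟ^1(U;F) ≅ 0; Ȟ^2(U;F) ≅ 0

intersection data:
  W1={{q},{s},{p,q},{p,s},{q,r},{q,s},{r,s},{p,q,s},{p,r,s}} W2={{p},{v},{p,q},{p,r},{p,s},{r,v},{t,v},{u,v},{p,q,s},{p,r,s},{r,t,v},{r,u,v}} W3={{q},{r},{t},{v},{p,q},{p,r},{q,r},{q,s},{r,s},{r,t},{r,u},{r,v},{t,v},{u,v},{p,q,s},{p,r,s},{r,t,v},{r,u,v}} W4={{q},{p,q},{q,r},{q,s},{p,q,s}} W5={{q},{u},{v},{p,q},{q,r},{q,s},{r,u},{r,v},{t,v},{u,v},{p,q,s},{r,t,v},{r,u,v}}
  W12={{p,q},{p,s},{p,q,s},{p,r,s}} W13={{q},{p,q},{q,r},{q,s},{r,s},{p,q,s},{p,r,s}} W14={{q},{p,q},{q,r},{q,s},{p,q,s}} W15={{q},{p,q},{q,r},{q,s},{p,q,s}} W23={{v},{p,q},{p,r},{r,v},{t,v},{u,v},{p,q,s},{p,r,s},{r,t,v},{r,u,v}} W24={{p,q},{p,q,s}} W25={{v},{p,q},{r,v},{t,v},{u,v},{p,q,s},{r,t,v},{r,u,v}} W34={{q},{p,q},{q,r},{q,s},{p,q,s}} W35={{q},{v},{p,q},{q,r},{q,s},{r,u},{r,v},{t,v},{u,v},{p,q,s},{r,t,v},{r,u,v}} W45={{q},{p,q},{q,r},{q,s},{p,q,s}}
  W123={{p,q},{p,q,s},{p,r,s}} W124={{p,q},{p,q,s}} W125={{p,q},{p,q,s}} W134={{q},{p,q},{q,r},{q,s},{p,q,s}} W135={{q},{p,q},{q,r},{q,s},{p,q,s}} W145={{q},{p,q},{q,r},{q,s},{p,q,s}} W234={{p,q},{p,q,s}} W235={{v},{p,q},{r,v},{t,v},{u,v},{p,q,s},{r,t,v},{r,u,v}} W245={{p,q},{p,q,s}} W345={{q},{p,q},{q,r},{q,s},{p,q,s}}
  W1234={{p,q},{p,q,s}} W1235={{p,q},{p,q,s}} W1245={{p,q},{p,q,s}} W1345={{q},{p,q},{q,r},{q,s},{p,q,s}} W2345={{p,q},{p,q,s}}
  W12345={{p,q},{p,q,s}}
C dims 5,10,10,5; δ0: rk 4, SNF 1^4; δ1: rk 6, SNF 1^6; δ2: rk 4, SNF 1^4
Ȟ^0 = (5 − 4) − 0 = 1, so Ȟ^0 ≅ Z
Ȟ^1 = (10 − 6) − 4 = 0, so Ȟ^1 ≅ 0
Ȟ^2 = (10 − 4) − 6 = 0, so Ȟ^2 ≅ 0


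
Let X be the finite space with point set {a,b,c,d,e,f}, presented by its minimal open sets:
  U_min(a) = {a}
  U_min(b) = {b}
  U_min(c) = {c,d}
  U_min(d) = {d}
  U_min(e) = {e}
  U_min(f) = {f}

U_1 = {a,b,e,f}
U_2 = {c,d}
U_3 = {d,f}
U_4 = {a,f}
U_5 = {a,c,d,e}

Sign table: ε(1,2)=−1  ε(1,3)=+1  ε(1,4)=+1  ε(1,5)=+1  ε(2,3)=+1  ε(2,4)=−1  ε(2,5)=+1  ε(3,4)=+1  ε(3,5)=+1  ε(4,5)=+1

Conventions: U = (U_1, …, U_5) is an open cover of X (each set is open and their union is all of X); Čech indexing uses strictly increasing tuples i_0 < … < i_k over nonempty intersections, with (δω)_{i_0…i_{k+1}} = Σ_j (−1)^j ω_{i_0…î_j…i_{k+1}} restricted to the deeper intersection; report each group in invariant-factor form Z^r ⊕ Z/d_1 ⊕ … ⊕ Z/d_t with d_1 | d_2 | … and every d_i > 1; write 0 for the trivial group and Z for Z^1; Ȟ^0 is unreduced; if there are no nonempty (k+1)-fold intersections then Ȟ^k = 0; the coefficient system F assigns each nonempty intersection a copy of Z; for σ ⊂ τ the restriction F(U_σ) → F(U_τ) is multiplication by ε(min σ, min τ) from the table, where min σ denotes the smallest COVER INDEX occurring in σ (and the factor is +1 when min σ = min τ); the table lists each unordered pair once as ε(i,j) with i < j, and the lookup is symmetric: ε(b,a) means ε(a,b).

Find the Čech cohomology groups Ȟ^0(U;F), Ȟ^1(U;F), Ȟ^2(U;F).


Ȟ^0 ≅ Z, Ȟ^1 ≅ Z, Ȟ^2 ≅ 0

nonempty intersections:
  U13={f} U14={a,f} U15={a,e} U23={d} U25={c,d} U34={f} U35={d} U45={a}
  U134={f} U145={a} U235={d}
C dims 5,8,3; δ0: rk 4, SNF 1^4; δ1: rk 3, SNF 1^3
Ȟ^0: (5−4)−0=1 ⇒ Z
Ȟ^1: (8−3)−4=1 ⇒ Z
Ȟ^2: (3−0)−3=0 ⇒ 0


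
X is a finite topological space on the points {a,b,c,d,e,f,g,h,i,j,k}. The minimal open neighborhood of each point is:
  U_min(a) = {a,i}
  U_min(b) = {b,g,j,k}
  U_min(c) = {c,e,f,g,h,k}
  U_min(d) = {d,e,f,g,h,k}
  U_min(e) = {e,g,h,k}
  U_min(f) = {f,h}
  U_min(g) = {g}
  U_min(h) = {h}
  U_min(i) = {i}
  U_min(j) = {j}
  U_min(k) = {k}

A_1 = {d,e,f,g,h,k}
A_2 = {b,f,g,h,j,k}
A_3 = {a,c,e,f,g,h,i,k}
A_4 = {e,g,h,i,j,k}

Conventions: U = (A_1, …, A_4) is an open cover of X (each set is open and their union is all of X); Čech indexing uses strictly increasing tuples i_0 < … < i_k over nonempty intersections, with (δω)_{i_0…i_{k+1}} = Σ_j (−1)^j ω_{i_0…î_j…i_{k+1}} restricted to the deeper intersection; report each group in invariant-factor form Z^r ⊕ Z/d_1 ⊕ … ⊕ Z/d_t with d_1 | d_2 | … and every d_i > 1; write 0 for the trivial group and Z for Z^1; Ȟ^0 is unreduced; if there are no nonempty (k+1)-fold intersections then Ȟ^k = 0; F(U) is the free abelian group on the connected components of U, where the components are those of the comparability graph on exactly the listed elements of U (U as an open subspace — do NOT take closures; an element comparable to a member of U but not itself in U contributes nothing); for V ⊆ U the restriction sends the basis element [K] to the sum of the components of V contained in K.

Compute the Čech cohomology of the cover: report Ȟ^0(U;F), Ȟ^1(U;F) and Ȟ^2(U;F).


Ȟ^0(U;F) ≅ Z^2, Ȟ^1(U;F) ≅ Z, Ȟ^2(U;F) ≅ 0

nonempty overlaps:
  A12={f,g,h,k} A13={e,f,g,h,k} A14={e,g,h,k} A23={f,g,h,k} A24={g,h,j,k} A34={e,g,h,i,k}
  A123={f,g,h,k} A124={g,h,k} A134={e,g,h,k} A234={g,h,k}
  A1234={g,h,k}
components per intersection:
  A1: {d,e,f,g,h,k}
  A2: {b,g,j,k} {f,h}
  A3: {a,i} {c,e,f,g,h,k}
  A4: {e,g,h,k} {i} {j}
  A12: {f,h} {g} {k}
  A13: {e,f,g,h,k}
  A14: {e,g,h,k}
  A23: {f,h} {g} {k}
  A24: {g} {h} {j} {k}
  A34: {e,g,h,k} {i}
  A123: {f,h} {g} {k}
  A124: {g} {h} {k}
  A134: {e,g,h,k}
  A234: {g} {h} {k}
  A1234: {g} {h} {k}
C dims 8,14,10,3; δ0: rk 6, SNF 1^6; δ1: rk 7, SNF 1^7; δ2: rk 3, SNF 1^3
degree 0: 8−6−0 = 2 → Ȟ^0 ≅ Z^2
degree 1: 14−7−6 = 1 → Ȟ^1 ≅ Z
degree 2: 10−3−7 = 0 → Ȟ^2 ≅ 0


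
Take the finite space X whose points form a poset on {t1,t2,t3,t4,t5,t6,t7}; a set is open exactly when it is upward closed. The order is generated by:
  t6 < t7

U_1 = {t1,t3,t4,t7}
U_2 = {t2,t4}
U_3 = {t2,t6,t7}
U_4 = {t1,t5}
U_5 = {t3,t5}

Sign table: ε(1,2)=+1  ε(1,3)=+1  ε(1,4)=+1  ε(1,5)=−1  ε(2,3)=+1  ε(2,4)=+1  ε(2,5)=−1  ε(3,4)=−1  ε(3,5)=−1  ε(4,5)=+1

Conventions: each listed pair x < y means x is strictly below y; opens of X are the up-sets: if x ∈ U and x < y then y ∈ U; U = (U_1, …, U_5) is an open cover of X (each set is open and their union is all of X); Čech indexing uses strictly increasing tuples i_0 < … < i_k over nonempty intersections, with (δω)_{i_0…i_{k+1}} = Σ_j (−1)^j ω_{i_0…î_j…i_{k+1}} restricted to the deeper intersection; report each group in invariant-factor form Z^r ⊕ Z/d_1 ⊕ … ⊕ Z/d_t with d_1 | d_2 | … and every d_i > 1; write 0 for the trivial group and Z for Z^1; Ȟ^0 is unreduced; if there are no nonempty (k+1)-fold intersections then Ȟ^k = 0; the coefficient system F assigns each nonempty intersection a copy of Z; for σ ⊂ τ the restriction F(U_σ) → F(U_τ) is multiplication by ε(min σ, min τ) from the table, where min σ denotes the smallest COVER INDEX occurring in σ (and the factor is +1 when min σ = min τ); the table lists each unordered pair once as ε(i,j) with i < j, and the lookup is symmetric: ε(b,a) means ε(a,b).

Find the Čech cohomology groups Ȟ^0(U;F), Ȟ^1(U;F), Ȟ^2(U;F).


intersection data:
  U12={t4} U13={t7} U14={t1} U15={t3} U23={t2} U45={t5}
C dims 5,6; δ0: rk 5, SNF 1^4·2
Ȟ^0 = (5 − 5) − 0 = 0, so Ȟ^0 ≅ 0
Ȟ^1 = (6 − 0) − 5 = 1 plus torsion [2], so Ȟ^1 ≅ Z ⊕ Z/2
Ȟ^2 = (0 − 0) − 0 = 0, so Ȟ^2 ≅ 0

Ȟ^0 = 0,  Ȟ^1 = Z ⊕ Z/2,  Ȟ^2 = 0


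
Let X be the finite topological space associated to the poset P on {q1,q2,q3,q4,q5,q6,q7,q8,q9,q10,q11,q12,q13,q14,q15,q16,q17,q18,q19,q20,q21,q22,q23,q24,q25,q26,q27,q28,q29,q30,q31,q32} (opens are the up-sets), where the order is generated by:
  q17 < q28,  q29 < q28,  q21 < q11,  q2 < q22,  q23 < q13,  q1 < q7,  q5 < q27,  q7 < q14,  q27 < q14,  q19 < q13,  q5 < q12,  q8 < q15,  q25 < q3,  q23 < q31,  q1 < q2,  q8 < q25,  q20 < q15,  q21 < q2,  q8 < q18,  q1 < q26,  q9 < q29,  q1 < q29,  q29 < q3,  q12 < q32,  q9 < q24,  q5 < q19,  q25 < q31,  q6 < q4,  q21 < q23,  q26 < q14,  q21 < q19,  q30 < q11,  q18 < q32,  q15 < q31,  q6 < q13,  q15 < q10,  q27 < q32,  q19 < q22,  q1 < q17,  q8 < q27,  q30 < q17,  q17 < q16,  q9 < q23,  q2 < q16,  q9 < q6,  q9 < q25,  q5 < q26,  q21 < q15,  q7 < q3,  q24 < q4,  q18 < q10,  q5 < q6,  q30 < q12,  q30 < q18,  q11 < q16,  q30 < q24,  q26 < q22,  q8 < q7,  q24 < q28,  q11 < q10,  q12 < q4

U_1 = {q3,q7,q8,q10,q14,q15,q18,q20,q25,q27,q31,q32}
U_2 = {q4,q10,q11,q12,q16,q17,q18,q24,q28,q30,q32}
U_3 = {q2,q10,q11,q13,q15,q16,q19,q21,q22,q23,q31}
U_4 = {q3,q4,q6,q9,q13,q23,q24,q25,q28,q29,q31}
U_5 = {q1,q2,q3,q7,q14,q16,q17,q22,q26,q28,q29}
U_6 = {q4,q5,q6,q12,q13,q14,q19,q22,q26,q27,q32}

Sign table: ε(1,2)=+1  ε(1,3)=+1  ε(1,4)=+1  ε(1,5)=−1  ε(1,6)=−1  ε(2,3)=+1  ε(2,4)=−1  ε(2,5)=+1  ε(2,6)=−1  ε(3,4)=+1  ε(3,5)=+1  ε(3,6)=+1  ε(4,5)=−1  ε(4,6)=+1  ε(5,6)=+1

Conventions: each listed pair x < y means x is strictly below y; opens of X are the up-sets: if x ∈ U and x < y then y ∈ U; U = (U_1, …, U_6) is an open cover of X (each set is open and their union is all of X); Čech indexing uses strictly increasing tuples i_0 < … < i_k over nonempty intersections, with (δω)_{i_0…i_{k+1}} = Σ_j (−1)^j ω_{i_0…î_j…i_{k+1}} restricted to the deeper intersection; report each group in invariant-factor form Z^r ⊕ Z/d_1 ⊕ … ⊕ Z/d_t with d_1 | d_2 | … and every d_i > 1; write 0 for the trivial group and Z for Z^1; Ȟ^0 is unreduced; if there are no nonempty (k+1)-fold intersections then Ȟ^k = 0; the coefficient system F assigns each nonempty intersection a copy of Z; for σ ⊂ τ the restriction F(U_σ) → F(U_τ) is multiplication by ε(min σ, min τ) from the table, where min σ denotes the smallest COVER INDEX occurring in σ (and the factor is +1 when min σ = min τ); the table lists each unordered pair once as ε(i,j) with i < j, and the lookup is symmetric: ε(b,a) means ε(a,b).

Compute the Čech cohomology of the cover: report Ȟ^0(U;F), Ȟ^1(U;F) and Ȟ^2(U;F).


Ȟ^0 ≅ 0; Ȟ^1 ≅ Z/2; Ȟ^2 ≅ Z

nerve simplices:
  U12={q10,q18,q32} U13={q10,q15,q31} U14={q3,q25,q31} U15={q3,q7,q14} U16={q14,q27,q32} U23={q10,q11,q16} U24={q4,q24,q28} U25={q16,q17,q28} U26={q4,q12,q32} U34={q13,q23,q31} U35={q2,q16,q22} U36={q13,q19,q22} U45={q3,q28,q29} U46={q4,q6,q13} U56={q14,q22,q26}
  U123={q10} U126={q32} U134={q31} U145={q3} U156={q14} U235={q16} U245={q28} U246={q4} U346={q13} U356={q22}
C dims 6,15,10; δ0: rk 6, SNF 1^5·2; δ1: rk 9, SNF 1^9
degree 0: 6−6−0 = 0 → Ȟ^0 ≅ 0
degree 1: 15−9−6 = 0 plus torsion [2] → Ȟ^1 ≅ Z/2
degree 2: 10−0−9 = 1 → Ȟ^2 ≅ Z


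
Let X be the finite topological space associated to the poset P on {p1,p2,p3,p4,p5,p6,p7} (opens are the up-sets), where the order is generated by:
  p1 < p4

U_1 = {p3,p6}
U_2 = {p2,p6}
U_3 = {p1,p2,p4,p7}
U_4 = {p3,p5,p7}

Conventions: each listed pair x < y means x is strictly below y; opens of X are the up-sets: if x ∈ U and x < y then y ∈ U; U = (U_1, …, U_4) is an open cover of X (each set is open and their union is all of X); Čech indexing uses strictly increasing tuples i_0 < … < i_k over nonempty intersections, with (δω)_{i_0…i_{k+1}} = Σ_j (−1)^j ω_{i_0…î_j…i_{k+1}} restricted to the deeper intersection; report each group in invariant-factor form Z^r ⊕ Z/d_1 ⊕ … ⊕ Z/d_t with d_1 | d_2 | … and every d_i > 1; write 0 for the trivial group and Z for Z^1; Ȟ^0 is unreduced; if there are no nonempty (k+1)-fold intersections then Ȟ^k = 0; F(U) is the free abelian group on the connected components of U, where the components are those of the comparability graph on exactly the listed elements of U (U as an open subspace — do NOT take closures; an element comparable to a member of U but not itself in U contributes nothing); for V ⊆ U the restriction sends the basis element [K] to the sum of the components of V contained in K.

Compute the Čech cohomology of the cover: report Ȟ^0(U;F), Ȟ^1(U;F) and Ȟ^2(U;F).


Ȟ^0 ≅ Z^6,  Ȟ^1 ≅ 0,  Ȟ^2 ≅ 0

intersection data:
  U12={p6} U14={p3} U23={p2} U34={p7}
components per intersection:
  U1: {p3} {p6}
  U2: {p2} {p6}
  U3: {p1,p4} {p2} {p7}
  U4: {p3} {p5} {p7}
  U12: {p6}
  U14: {p3}
  U23: {p2}
  U34: {p7}
C dims 10,4; δ0: rk 4, SNF 1^4
Ȟ^0 = (10 − 4) − 0 = 6, so Ȟ^0 ≅ Z^6
Ȟ^1 = (4 − 0) − 4 = 0, so Ȟ^1 ≅ 0
Ȟ^2 = (0 − 0) − 0 = 0, so Ȟ^2 ≅ 0


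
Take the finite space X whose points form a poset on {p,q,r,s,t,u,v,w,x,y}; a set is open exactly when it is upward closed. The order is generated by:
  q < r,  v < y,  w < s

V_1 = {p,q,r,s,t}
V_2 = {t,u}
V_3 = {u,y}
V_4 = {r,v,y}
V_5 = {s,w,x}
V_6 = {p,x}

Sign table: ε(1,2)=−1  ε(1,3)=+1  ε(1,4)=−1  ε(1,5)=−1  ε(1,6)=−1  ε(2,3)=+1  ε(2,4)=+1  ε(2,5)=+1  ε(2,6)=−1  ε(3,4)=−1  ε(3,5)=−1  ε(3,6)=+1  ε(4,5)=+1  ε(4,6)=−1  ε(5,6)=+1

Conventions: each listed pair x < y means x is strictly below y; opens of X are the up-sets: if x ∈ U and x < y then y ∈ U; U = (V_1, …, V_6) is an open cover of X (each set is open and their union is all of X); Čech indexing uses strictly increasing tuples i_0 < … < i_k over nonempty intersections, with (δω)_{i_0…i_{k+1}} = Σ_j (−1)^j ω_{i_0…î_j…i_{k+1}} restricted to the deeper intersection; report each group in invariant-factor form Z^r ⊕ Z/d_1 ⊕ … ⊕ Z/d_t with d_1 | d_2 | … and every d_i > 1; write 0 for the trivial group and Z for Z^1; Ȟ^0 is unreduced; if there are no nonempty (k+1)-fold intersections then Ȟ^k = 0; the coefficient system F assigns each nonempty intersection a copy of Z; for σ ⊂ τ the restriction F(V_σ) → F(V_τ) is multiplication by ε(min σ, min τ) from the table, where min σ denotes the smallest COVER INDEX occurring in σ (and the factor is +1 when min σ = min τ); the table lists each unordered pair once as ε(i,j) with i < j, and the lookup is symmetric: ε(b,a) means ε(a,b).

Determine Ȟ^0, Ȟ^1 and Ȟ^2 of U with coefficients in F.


Ȟ^0 = 0,  Ȟ^1 = Z ⊕ Z/2,  Ȟ^2 = 0

intersection data:
  V12={t} V14={r} V15={s} V16={p} V23={u} V34={y} V56={x}
C dims 6,7; δ0: rk 6, SNF 1^5·2
Ȟ^0 = (6 − 6) − 0 = 0, so Ȟ^0 ≅ 0
Ȟ^1 = (7 − 0) − 6 = 1 plus torsion [2], so Ȟ^1 ≅ Z ⊕ Z/2
Ȟ^2 = (0 − 0) − 0 = 0, so Ȟ^2 ≅ 0


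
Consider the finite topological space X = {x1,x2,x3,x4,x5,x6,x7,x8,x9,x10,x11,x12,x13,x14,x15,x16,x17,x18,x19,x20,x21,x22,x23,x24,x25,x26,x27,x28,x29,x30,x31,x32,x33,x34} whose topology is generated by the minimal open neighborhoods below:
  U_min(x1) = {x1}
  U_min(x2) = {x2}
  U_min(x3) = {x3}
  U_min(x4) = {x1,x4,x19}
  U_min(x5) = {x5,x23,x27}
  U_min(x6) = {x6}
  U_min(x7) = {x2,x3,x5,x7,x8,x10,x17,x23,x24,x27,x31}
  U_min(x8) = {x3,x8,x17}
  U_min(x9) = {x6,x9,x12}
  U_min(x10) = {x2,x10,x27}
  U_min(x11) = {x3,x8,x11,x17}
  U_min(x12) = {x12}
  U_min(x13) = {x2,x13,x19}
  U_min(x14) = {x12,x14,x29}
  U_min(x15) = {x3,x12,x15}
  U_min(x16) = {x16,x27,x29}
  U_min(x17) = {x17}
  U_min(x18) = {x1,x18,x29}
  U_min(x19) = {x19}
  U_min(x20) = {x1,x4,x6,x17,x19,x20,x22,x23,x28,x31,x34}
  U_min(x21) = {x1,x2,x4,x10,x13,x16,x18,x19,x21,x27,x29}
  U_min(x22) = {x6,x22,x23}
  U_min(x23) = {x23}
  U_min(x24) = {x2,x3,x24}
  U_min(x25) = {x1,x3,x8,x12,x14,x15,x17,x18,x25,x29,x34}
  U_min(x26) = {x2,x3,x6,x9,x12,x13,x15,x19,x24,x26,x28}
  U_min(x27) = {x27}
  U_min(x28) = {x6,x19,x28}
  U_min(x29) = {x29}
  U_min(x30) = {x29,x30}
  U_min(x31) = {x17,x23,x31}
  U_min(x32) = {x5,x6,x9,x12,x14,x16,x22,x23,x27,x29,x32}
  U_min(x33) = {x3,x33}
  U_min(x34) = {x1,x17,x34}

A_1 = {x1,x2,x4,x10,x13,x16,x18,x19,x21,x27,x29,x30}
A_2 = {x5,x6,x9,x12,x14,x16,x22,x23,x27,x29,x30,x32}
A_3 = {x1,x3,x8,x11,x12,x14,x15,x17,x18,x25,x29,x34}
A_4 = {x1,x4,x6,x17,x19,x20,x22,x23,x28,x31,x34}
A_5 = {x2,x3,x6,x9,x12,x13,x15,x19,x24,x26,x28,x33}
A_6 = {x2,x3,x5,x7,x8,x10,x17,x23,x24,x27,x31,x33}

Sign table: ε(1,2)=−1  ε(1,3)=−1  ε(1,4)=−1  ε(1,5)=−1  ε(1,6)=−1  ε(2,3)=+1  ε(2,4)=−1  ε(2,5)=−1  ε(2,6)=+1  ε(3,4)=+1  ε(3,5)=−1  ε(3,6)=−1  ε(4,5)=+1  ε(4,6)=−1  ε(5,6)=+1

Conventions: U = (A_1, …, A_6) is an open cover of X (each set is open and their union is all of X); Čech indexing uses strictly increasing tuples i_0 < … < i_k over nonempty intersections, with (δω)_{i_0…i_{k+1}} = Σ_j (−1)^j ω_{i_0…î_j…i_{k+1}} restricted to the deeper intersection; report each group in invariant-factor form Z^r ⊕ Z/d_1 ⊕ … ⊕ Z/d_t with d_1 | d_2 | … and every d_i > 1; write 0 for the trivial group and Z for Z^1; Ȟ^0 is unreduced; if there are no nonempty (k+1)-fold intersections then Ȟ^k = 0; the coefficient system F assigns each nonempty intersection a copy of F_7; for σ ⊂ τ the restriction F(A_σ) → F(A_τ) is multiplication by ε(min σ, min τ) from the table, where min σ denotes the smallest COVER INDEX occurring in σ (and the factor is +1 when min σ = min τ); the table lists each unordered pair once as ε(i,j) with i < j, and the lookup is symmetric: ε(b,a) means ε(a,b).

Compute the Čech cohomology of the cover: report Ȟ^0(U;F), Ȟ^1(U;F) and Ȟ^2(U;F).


nerve of the cover:
  A12={x16,x27,x29,x30} A13={x1,x18,x29} A14={x1,x4,x19} A15={x2,x13,x19} A16={x2,x10,x27} A23={x12,x14,x29} A24={x6,x22,x23} A25={x6,x9,x12} A26={x5,x23,x27} A34={x1,x17,x34} A35={x3,x12,x15} A36={x3,x8,x17} A45={x6,x19,x28} A46={x17,x23,x31} A56={x2,x3,x24,x33}
  A123={x29} A126={x27} A134={x1} A145={x19} A156={x2} A235={x12} A245={x6} A246={x23} A346={x17} A356={x3}
C dims 6,15,10; δ0: rk_F7 6; δ1: rk_F7 9
Ȟ^0 = (6 − 6) − 0 = 0, so Ȟ^0 ≅ 0
Ȟ^1 = (15 − 9) − 6 = 0, so Ȟ^1 ≅ 0
Ȟ^2 = (10 − 0) − 9 = 1, so Ȟ^2 ≅ Z/7

Ȟ^0 = 0, Ȟ^1 = 0 and Ȟ^2 = Z/7


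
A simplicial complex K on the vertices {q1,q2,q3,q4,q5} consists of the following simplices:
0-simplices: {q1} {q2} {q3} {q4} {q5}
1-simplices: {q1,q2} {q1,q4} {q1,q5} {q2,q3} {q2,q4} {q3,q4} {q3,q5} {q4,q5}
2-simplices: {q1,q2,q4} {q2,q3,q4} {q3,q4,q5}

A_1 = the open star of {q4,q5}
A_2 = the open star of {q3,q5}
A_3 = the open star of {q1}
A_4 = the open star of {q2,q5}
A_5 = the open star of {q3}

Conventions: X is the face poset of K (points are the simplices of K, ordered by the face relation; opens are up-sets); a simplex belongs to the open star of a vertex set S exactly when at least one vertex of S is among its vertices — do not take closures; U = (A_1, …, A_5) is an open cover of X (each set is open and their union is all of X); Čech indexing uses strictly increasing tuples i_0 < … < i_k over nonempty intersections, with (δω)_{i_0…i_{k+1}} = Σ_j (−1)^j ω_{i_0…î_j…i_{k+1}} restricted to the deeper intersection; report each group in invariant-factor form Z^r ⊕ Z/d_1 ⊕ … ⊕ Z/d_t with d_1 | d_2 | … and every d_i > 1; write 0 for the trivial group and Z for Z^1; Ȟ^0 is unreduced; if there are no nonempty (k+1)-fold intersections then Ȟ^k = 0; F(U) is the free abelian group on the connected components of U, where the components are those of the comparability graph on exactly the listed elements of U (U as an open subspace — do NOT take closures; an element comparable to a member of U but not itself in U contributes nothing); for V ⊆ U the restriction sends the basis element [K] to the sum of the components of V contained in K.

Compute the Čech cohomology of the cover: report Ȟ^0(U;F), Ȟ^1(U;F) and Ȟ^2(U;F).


Ȟ^0(U;F) ≅ Z; Ȟ^1(U;F) ≅ Z; Ȟ^2(U;F) ≅ 0

nonempty overlaps:
  A1={{q4},{q5},{q1,q4},{q1,q5},{q2,q4},{q3,q4},{q3,q5},{q4,q5},{q1,q2,q4},{q2,q3,q4},{q3,q4,q5}} A2={{q3},{q5},{q1,q5},{q2,q3},{q3,q4},{q3,q5},{q4,q5},{q2,q3,q4},{q3,q4,q5}} A3={{q1},{q1,q2},{q1,q4},{q1,q5},{q1,q2,q4}} A4={{q2},{q5},{q1,q2},{q1,q5},{q2,q3},{q2,q4},{q3,q5},{q4,q5},{q1,q2,q4},{q2,q3,q4},{q3,q4,q5}} A5={{q3},{q2,q3},{q3,q4},{q3,q5},{q2,q3,q4},{q3,q4,q5}}
  A12={{q5},{q1,q5},{q3,q4},{q3,q5},{q4,q5},{q2,q3,q4},{q3,q4,q5}} A13={{q1,q4},{q1,q5},{q1,q2,q4}} A14={{q5},{q1,q5},{q2,q4},{q3,q5},{q4,q5},{q1,q2,q4},{q2,q3,q4},{q3,q4,q5}} A15={{q3,q4},{q3,q5},{q2,q3,q4},{q3,q4,q5}} A23={{q1,q5}} A24={{q5},{q1,q5},{q2,q3},{q3,q5},{q4,q5},{q2,q3,q4},{q3,q4,q5}} A25={{q3},{q2,q3},{q3,q4},{q3,q5},{q2,q3,q4},{q3,q4,q5}} A34={{q1,q2},{q1,q5},{q1,q2,q4}} A45={{q2,q3},{q3,q5},{q2,q3,q4},{q3,q4,q5}}
  A123={{q1,q5}} A124={{q5},{q1,q5},{q3,q5},{q4,q5},{q2,q3,q4},{q3,q4,q5}} A125={{q3,q4},{q3,q5},{q2,q3,q4},{q3,q4,q5}} A134={{q1,q5},{q1,q2,q4}} A145={{q3,q5},{q2,q3,q4},{q3,q4,q5}} A234={{q1,q5}} A245={{q2,q3},{q3,q5},{q2,q3,q4},{q3,q4,q5}}
  A1234={{q1,q5}} A1245={{q3,q5},{q2,q3,q4},{q3,q4,q5}}
components per intersection:
  A1: {{q4},{q5},{q1,q4},{q1,q5},{q2,q4},{q3,q4},{q3,q5},{q4,q5},{q1,q2,q4},{q2,q3,q4},{q3,q4,q5}}
  A2: {{q3},{q5},{q1,q5},{q2,q3},{q3,q4},{q3,q5},{q4,q5},{q2,q3,q4},{q3,q4,q5}}
  A3: {{q1},{q1,q2},{q1,q4},{q1,q5},{q1,q2,q4}}
  A4: {{q2},{q1,q2},{q2,q3},{q2,q4},{q1,q2,q4},{q2,q3,q4}} {{q5},{q1,q5},{q3,q5},{q4,q5},{q3,q4,q5}}
  A5: {{q3},{q2,q3},{q3,q4},{q3,q5},{q2,q3,q4},{q3,q4,q5}}
  A12: {{q5},{q1,q5},{q3,q4},{q3,q5},{q4,q5},{q2,q3,q4},{q3,q4,q5}}
  A13: {{q1,q4},{q1,q2,q4}} {{q1,q5}}
  A14: {{q5},{q1,q5},{q3,q5},{q4,q5},{q3,q4,q5}} {{q2,q4},{q1,q2,q4},{q2,q3,q4}}
  A15: {{q3,q4},{q3,q5},{q2,q3,q4},{q3,q4,q5}}
  A23: {{q1,q5}}
  A24: {{q5},{q1,q5},{q3,q5},{q4,q5},{q3,q4,q5}} {{q2,q3},{q2,q3,q4}}
  A25: {{q3},{q2,q3},{q3,q4},{q3,q5},{q2,q3,q4},{q3,q4,q5}}
  A34: {{q1,q2},{q1,q2,q4}} {{q1,q5}}
  A45: {{q2,q3},{q2,q3,q4}} {{q3,q5},{q3,q4,q5}}
  A123: {{q1,q5}}
  A124: {{q5},{q1,q5},{q3,q5},{q4,q5},{q3,q4,q5}} {{q2,q3,q4}}
  A125: {{q3,q4},{q3,q5},{q2,q3,q4},{q3,q4,q5}}
  A134: {{q1,q5}} {{q1,q2,q4}}
  A145: {{q3,q5},{q3,q4,q5}} {{q2,q3,q4}}
  A234: {{q1,q5}}
  A245: {{q2,q3},{q2,q3,q4}} {{q3,q5},{q3,q4,q5}}
  A1234: {{q1,q5}}
  A1245: {{q3,q5},{q3,q4,q5}} {{q2,q3,q4}}
C dims 6,14,11,3; δ0: rk 5, SNF 1^5; δ1: rk 8, SNF 1^8; δ2: rk 3, SNF 1^3
degree 0: 6−5−0 = 1 → Ȟ^0 ≅ Z
degree 1: 14−8−5 = 1 → Ȟ^1 ≅ Z
degree 2: 11−3−8 = 0 → Ȟ^2 ≅ 0
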